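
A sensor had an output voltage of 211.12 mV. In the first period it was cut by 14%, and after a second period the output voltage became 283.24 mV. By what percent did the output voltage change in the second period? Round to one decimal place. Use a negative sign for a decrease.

56.0%

After the first period: 211.12 × 0.86 = 181.5632.
Second-period multiplier: 283.24 ÷ 181.5632 ≈ 1.56001.
That is a change of 56.0%.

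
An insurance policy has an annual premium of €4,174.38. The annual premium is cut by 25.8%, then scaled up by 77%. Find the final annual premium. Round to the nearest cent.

€5,482.38

Each change multiplies by a factor: 0.742 × 1.77 = 1.31334.
€4,174.38 × 1.31334 = €5482.3802292 ≈ €5,482.38.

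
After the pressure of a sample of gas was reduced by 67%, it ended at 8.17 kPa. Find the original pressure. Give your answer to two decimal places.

The overall multiplier applied was 0.33.
So the original pressure was 8.17 ÷ 0.33 ≈ 24.76 kPa.

24.76 kPa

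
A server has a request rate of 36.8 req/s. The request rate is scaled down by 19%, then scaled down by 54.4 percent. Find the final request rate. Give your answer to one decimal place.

13.6 req/s

Each change multiplies by a factor: 0.81 × 0.456 = 0.36936.
36.8 × 0.36936 = 13.592448 ≈ 13.6.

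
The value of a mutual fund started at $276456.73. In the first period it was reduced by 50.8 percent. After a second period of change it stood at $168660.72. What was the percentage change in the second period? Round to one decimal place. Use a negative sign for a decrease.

After the first period: $276456.73 × 0.492 = $136016.71116.
Second-period multiplier: $168660.72 ÷ $136016.71116 ≈ 1.24.
That is a change of 24.0%.

24.0%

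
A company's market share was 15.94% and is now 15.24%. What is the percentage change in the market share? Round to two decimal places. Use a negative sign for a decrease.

The change is 15.24 − 15.94 = -0.70 percentage points.
Relative to the original 15.94%, that is -0.70 ÷ 15.94 ≈ -4.39%.

-4.39%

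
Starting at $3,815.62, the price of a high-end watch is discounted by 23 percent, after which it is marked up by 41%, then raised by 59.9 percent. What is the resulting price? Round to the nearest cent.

$6,624.05

23% decrease: $3,815.62 × 0.77 = $2938.0274.
41% increase: $2938.0274 × 1.41 = $4142.618634.
After the 59.9% increase: $4142.618634 × 1.599 = $6624.047195766 ≈ $6,624.05.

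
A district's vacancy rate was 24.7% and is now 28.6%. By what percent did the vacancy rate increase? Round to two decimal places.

The change is 28.6 − 24.7 = 3.9 percentage points.
Relative to the original 24.7%, that is 3.9 ÷ 24.7 ≈ 15.79%.
So the vacancy rate rose by 15.79%.

15.79%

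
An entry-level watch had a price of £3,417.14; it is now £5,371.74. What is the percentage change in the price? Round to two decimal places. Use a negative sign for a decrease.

57.20%

Change: £5,371.74 − £3,417.14 = £1,954.60.
Relative to the original: £1,954.60 ÷ £3,417.14 ≈ 57.20%.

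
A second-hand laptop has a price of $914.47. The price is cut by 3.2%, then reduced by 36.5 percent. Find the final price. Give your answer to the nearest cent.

$562.11

Each change multiplies by a factor: 0.968 × 0.635 = 0.61468.
$914.47 × 0.61468 = $562.1064196 ≈ $562.11.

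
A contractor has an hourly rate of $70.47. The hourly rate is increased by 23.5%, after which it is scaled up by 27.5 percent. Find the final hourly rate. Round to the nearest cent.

After the 23.5% increase: $70.47 × 1.235 = $87.03045.
Apply the 27.5% increase: $87.03045 × 1.275 = $110.96382375 ≈ $110.96.

$110.96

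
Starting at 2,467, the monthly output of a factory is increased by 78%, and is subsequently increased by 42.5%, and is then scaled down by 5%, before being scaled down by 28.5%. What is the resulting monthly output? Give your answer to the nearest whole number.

Each change multiplies by a factor: 1.78 × 1.425 × 0.95 × 0.715 = 1.722917625.
2,467 × 1.722917625 = 4250.437780875 ≈ 4,250.

4,250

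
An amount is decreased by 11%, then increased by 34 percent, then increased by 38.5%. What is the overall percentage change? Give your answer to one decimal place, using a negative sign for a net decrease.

65.2%

The combined multiplier is 0.89 × 1.34 × 1.385 = 1.651751.
That corresponds to an increase of 65.2%.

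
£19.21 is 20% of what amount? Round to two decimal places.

£96.05

£19.21 ÷ 0.2 = £96.05.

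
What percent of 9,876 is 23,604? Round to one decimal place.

239.0%

23,604 ÷ 9,876 ≈ 239.0%.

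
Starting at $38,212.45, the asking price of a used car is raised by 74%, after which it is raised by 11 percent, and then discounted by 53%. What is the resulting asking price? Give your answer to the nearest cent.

After the 74% increase: $38,212.45 × 1.74 = $66489.663.
11% increase: $66489.663 × 1.11 = $73803.52593.
53% decrease: $73803.52593 × 0.47 = $34687.6571871 ≈ $34,687.66.

$34,687.66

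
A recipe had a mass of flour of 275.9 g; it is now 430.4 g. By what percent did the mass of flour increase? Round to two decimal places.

Change: 430.4 − 275.9 = 154.5.
Relative to the original: 154.5 ÷ 275.9 ≈ 56.00%.
So the mass of flour increased by 56.00%.

56.00%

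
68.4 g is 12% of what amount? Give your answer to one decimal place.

570.0 g

68.4 g ÷ 0.12 = 570.0 g.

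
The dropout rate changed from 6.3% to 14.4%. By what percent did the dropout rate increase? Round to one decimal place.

The change is 14.4 − 6.3 = 8.1 percentage points.
Relative to the original 6.3%, that is 8.1 ÷ 6.3 ≈ 128.6%.
So the dropout rate rose by 128.6%.

128.6%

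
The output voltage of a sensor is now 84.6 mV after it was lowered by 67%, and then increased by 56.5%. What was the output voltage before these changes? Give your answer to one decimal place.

163.8 mV

The overall multiplier applied was 0.33 × 1.565 = 0.51645.
So the original output voltage was 84.6 ÷ 0.51645 ≈ 163.8 mV.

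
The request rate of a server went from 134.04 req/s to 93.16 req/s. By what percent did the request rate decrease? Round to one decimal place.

30.5%

Change: 93.16 − 134.04 = -40.88.
Relative to the original: -40.88 ÷ 134.04 ≈ -30.5%.
So the request rate decreased by 30.5%.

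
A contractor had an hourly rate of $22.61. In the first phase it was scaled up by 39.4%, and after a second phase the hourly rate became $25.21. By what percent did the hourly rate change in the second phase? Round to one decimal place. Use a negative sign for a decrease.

After the first phase: $22.61 × 1.394 = $31.51834.
Second-phase multiplier: $25.21 ÷ $31.51834 ≈ 0.79985.
That is a change of -20.0%.

-20.0%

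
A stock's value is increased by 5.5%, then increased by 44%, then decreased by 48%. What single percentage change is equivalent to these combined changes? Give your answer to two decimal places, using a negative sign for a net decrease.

-21.00%

The combined multiplier is 1.055 × 1.44 × 0.52 = 0.789984.
That corresponds to a decrease of 21.00%.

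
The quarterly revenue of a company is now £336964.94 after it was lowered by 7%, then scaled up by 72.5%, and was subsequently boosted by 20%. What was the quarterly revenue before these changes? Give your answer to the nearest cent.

£175037.63

Undoing the 20% increase: £336964.94 ÷ 1.2 ≈ £280804.116667.
Undoing the 72.5% increase: £280804.116667 ÷ 1.725 ≈ £162784.995169.
Undoing the 7% decrease: £162784.995169 ÷ 0.93 ≈ £175037.63.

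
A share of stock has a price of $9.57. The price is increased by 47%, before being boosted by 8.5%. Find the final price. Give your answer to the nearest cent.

47% increase: $9.57 × 1.47 = $14.0679.
After the 8.5% increase: $14.0679 × 1.085 = $15.2636715 ≈ $15.26.

$15.26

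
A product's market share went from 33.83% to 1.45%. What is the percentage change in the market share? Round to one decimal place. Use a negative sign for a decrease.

The change is 1.45 − 33.83 = -32.38 percentage points.
Relative to the original 33.83%, that is -32.38 ÷ 33.83 ≈ -95.7%.

-95.7%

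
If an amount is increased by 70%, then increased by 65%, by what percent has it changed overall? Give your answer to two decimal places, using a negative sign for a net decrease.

180.50%

The combined multiplier is 1.7 × 1.65 = 2.805.
That corresponds to an increase of 180.50%.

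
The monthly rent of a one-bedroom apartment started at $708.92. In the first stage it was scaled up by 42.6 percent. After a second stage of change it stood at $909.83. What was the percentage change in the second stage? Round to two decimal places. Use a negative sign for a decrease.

After the first stage: $708.92 × 1.426 = $1010.91992.
Second-stage multiplier: $909.83 ÷ $1010.91992 ≈ 0.900002.
That is a change of -10.00%.

-10.00%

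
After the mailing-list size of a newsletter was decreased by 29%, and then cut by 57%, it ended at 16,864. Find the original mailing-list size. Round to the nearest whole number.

55,237

The overall multiplier applied was 0.71 × 0.43 = 0.3053.
So the original mailing-list size was 16,864 ÷ 0.3053 ≈ 55,237.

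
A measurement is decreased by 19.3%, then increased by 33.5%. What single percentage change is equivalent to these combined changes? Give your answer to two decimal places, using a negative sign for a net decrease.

A 19.3% decrease multiplies by 0.807.
Then a 33.5% increase: 0.807 × 1.335 = 1.077345.
Overall factor 1.077345, i.e. 7.73%.

7.73%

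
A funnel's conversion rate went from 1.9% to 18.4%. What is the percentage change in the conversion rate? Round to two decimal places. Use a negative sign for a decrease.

868.42%

The change is 18.4 − 1.9 = 16.5 percentage points.
Relative to the original 1.9%, that is 16.5 ÷ 1.9 ≈ 868.42%.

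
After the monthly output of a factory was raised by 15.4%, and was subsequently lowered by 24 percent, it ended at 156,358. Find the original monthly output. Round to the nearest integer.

The overall multiplier applied was 1.154 × 0.76 = 0.87704.
So the original monthly output was 156,358 ÷ 0.87704 ≈ 178,279.

178,279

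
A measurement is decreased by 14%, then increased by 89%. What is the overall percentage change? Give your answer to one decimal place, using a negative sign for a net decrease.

62.5%

A 14% decrease multiplies by 0.86.
Then an 89% increase: 0.86 × 1.89 = 1.6254.
Overall factor 1.6254, i.e. 62.5%.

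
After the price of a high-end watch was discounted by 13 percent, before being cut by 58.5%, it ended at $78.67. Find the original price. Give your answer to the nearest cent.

The overall multiplier applied was 0.87 × 0.415 = 0.36105.
So the original price was $78.67 ÷ 0.36105 ≈ $217.89.

$217.89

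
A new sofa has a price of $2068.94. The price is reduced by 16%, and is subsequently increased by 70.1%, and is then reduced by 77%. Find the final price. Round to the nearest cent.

After the 16% decrease: $2068.94 × 0.84 = $1737.9096.
Apply the 70.1% increase: $1737.9096 × 1.701 = $2956.1842296.
Apply the 77% decrease: $2956.1842296 × 0.23 = $679.922372808 ≈ $679.92.

$679.92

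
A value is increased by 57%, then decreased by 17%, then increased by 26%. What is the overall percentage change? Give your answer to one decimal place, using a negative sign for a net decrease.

64.2%

The combined multiplier is 1.57 × 0.83 × 1.26 = 1.641906.
That corresponds to an increase of 64.2%.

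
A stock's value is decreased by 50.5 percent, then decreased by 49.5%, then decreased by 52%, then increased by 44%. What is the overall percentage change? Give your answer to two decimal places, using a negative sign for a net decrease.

-82.72%

The combined multiplier is 0.495 × 0.505 × 0.48 × 1.44 = 0.17278272.
That corresponds to a decrease of 82.72%.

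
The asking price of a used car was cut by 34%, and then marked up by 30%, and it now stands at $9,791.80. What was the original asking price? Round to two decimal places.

The overall multiplier applied was 0.66 × 1.3 = 0.858.
So the original asking price was $9,791.80 ÷ 0.858 ≈ $11,412.35.

$11,412.35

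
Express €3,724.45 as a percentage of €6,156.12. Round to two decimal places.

€3,724.45 ÷ €6,156.12 ≈ 60.50%.

60.50%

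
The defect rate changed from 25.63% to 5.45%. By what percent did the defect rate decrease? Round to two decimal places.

78.74%

The change is 5.45 − 25.63 = -20.18 percentage points.
Relative to the original 25.63%, that is -20.18 ÷ 25.63 ≈ -78.74%.
So the defect rate fell by 78.74%.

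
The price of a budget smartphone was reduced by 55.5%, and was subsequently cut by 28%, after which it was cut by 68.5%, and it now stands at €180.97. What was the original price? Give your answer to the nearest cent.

€1,793.10

The overall multiplier applied was 0.445 × 0.72 × 0.315 = 0.100926.
So the original price was €180.97 ÷ 0.100926 ≈ €1,793.10.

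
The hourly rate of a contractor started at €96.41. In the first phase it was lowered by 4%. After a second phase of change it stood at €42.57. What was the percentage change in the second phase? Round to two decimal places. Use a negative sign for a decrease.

After the first phase: €96.41 × 0.96 = €92.5536.
Second-phase multiplier: €42.57 ÷ €92.5536 ≈ 0.45995.
That is a change of -54.01%.

-54.01%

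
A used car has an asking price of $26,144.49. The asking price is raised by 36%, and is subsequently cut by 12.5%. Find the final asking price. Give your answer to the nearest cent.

Each change multiplies by a factor: 1.36 × 0.875 = 1.19.
$26,144.49 × 1.19 = $31111.9431 ≈ $31,111.94.

$31,111.94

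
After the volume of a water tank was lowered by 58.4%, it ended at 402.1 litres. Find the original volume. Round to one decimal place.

966.6 litres

The overall multiplier applied was 0.416.
So the original volume was 402.1 ÷ 0.416 ≈ 966.6 litres.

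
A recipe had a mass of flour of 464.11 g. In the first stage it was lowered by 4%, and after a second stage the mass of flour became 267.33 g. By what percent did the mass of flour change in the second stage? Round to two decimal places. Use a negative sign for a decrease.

-40.00%

After the first stage: 464.11 × 0.96 = 445.5456.
Second-stage multiplier: 267.33 ÷ 445.5456 ≈ 0.600006.
That is a change of -40.00%.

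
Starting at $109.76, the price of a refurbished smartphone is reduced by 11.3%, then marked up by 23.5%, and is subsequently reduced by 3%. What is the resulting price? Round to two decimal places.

11.3% decrease: $109.76 × 0.887 = $97.35712.
After the 23.5% increase: $97.35712 × 1.235 = $120.2360432.
Apply the 3% decrease: $120.2360432 × 0.97 = $116.628961904 ≈ $116.63.

$116.63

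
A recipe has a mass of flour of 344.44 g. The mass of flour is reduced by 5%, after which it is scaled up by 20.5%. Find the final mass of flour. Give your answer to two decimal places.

394.30 g

Each change multiplies by a factor: 0.95 × 1.205 = 1.14475.
344.44 × 1.14475 = 394.29769 ≈ 394.30.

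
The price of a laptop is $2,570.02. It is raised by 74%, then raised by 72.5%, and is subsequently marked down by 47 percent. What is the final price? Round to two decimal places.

$4,088.37

74% increase: $2,570.02 × 1.74 = $4471.8348.
After the 72.5% increase: $4471.8348 × 1.725 = $7713.91503.
47% decrease: $7713.91503 × 0.53 = $4088.3749659 ≈ $4,088.37.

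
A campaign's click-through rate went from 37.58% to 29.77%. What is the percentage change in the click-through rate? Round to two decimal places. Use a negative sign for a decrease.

The change is 29.77 − 37.58 = -7.81 percentage points.
Relative to the original 37.58%, that is -7.81 ÷ 37.58 ≈ -20.78%.

-20.78%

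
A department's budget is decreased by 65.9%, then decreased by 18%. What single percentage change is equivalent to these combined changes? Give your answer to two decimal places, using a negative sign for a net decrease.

The combined multiplier is 0.341 × 0.82 = 0.27962.
That corresponds to a decrease of 72.04%.

-72.04%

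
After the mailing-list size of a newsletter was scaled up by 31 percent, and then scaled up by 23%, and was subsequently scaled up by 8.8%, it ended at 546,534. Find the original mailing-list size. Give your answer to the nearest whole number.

311,754

Undoing the 8.8% increase: 546,534 ÷ 1.088 ≈ 502329.044118.
Undoing the 23% increase: 502329.044118 ÷ 1.23 ≈ 408397.596844.
Undoing the 31% increase: 408397.596844 ÷ 1.31 ≈ 311,754.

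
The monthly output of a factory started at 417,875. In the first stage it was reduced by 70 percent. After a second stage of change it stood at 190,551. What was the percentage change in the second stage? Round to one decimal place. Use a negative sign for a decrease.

52.0%

After the first stage: 417,875 × 0.3 = 125362.5.
Second-stage multiplier: 190,551 ÷ 125362.5 ≈ 1.52.
That is a change of 52.0%.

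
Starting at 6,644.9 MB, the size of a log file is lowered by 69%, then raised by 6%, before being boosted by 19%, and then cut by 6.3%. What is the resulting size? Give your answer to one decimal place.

Apply the 69% decrease: 6,644.9 × 0.31 = 2059.919.
6% increase: 2059.919 × 1.06 = 2183.51414.
After the 19% increase: 2183.51414 × 1.19 = 2598.3818266.
6.3% decrease: 2598.3818266 × 0.937 = 2434.6837715242 ≈ 2,434.7.

2,434.7 MB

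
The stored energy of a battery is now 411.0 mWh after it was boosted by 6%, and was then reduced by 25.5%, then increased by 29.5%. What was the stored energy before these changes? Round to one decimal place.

401.9 mWh

The overall multiplier applied was 1.06 × 0.745 × 1.295 = 1.0226615.
So the original stored energy was 411.0 ÷ 1.0226615 ≈ 401.9 mWh.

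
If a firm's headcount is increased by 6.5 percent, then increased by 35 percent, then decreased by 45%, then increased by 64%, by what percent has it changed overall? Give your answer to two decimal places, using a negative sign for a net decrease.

A 6.5% increase multiplies by 1.065.
Then a 35% increase: 1.065 × 1.35 = 1.43775.
Then a 45% decrease: 1.43775 × 0.55 = 0.7907625.
Then a 64% increase: 0.7907625 × 1.64 = 1.2968505.
Overall factor 1.2968505, i.e. 29.69%.

29.69%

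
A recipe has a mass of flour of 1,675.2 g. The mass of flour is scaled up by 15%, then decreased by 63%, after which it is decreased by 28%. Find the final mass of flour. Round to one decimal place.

513.2 g

Each change multiplies by a factor: 1.15 × 0.37 × 0.72 = 0.30636.
1,675.2 × 0.30636 = 513.214272 ≈ 513.2.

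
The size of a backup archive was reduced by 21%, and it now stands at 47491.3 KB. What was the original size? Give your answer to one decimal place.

The overall multiplier applied was 0.79.
So the original size was 47491.3 ÷ 0.79 ≈ 60115.6 KB.

60115.6 KB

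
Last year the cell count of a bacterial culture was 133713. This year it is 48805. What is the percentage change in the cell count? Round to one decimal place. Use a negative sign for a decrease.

Change: 48805 − 133713 = -84908.
Relative to the original: -84908 ÷ 133713 ≈ -63.5%.

-63.5%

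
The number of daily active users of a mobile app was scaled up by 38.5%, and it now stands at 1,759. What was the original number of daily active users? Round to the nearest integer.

1,270

The overall multiplier applied was 1.385.
So the original number of daily active users was 1,759 ÷ 1.385 ≈ 1,270.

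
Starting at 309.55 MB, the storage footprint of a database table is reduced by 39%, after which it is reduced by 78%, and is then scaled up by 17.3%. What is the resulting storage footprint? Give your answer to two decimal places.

Each change multiplies by a factor: 0.61 × 0.22 × 1.173 = 0.1574166.
309.55 × 0.1574166 = 48.72830853 ≈ 48.73.

48.73 MB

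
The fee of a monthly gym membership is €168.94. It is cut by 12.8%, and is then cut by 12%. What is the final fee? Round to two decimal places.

€129.64

Each change multiplies by a factor: 0.872 × 0.88 = 0.76736.
€168.94 × 0.76736 = €129.6377984 ≈ €129.64.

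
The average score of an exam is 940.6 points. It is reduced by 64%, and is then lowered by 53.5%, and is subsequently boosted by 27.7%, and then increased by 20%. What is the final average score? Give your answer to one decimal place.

Each change multiplies by a factor: 0.36 × 0.465 × 1.277 × 1.2 = 0.25652376.
940.6 × 0.25652376 = 241.286248656 ≈ 241.3.

241.3 points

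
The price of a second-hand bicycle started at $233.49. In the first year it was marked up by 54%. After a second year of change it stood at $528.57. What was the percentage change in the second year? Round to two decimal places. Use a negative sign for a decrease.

After the first year: $233.49 × 1.54 = $359.5746.
Second-year multiplier: $528.57 ÷ $359.5746 ≈ 1.469987.
That is a change of 47.00%.

47.00%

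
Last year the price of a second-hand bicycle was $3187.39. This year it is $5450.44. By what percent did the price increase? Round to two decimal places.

Change: $5450.44 − $3187.39 = $2263.05.
Relative to the original: $2263.05 ÷ $3187.39 ≈ 71.00%.
So the price increased by 71.00%.

71.00%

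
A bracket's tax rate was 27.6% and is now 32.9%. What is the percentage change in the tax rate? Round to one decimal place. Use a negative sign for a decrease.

19.2%

The change is 32.9 − 27.6 = 5.3 percentage points.
Relative to the original 27.6%, that is 5.3 ÷ 27.6 ≈ 19.2%.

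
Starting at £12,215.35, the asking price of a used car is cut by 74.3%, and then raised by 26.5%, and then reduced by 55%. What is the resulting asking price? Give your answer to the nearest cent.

£1,787.07

Each change multiplies by a factor: 0.257 × 1.265 × 0.45 = 0.14629725.
£12,215.35 × 0.14629725 = £1787.0721127875 ≈ £1,787.07.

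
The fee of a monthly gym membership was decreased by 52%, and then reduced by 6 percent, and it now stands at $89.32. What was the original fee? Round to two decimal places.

Undoing the 6% decrease: $89.32 ÷ 0.94 ≈ $95.021277.
Undoing the 52% decrease: $95.021277 ÷ 0.48 ≈ $197.96.

$197.96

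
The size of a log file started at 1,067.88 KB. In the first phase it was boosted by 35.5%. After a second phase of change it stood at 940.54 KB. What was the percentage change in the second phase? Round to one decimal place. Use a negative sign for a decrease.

After the first phase: 1,067.88 × 1.355 = 1446.9774.
Second-phase multiplier: 940.54 ÷ 1446.9774 ≈ 0.65.
That is a change of -35.0%.

-35.0%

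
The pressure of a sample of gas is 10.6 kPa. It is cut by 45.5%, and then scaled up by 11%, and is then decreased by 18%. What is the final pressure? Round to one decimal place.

After the 45.5% decrease: 10.6 × 0.545 = 5.777.
After the 11% increase: 5.777 × 1.11 = 6.41247.
18% decrease: 6.41247 × 0.82 = 5.2582254 ≈ 5.3.

5.3 kPa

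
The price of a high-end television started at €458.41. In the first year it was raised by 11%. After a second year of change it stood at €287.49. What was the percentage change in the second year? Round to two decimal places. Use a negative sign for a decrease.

-43.50%

After the first year: €458.41 × 1.11 = €508.8351.
Second-year multiplier: €287.49 ÷ €508.8351 ≈ 0.564996.
That is a change of -43.50%.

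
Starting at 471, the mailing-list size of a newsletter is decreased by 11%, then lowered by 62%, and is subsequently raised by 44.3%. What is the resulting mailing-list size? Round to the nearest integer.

230

Each change multiplies by a factor: 0.89 × 0.38 × 1.443 = 0.4880226.
471 × 0.4880226 = 229.8586446 ≈ 230.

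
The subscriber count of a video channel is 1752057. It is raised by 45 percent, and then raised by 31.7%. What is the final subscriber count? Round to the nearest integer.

Each change multiplies by a factor: 1.45 × 1.317 = 1.90965.
1752057 × 1.90965 = 3345815.65005 ≈ 3345816.

3345816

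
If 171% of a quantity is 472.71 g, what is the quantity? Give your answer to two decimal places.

276.44 g

472.71 g ÷ 1.71 ≈ 276.44 g.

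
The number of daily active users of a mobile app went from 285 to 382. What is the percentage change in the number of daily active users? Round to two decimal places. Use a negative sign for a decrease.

Change: 382 − 285 = 97.
Relative to the original: 97 ÷ 285 ≈ 34.04%.

34.04%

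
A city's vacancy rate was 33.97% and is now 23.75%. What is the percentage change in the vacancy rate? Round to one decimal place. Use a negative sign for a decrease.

-30.1%

The change is 23.75 − 33.97 = -10.22 percentage points.
Relative to the original 33.97%, that is -10.22 ÷ 33.97 ≈ -30.1%.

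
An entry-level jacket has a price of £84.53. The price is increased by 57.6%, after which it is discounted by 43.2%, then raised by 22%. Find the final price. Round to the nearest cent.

£92.32

Each change multiplies by a factor: 1.576 × 0.568 × 1.22 = 1.09210496.
£84.53 × 1.09210496 = £92.3156322688 ≈ £92.32.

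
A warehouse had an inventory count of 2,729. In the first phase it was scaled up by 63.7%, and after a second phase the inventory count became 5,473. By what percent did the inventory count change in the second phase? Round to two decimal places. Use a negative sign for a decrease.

After the first phase: 2,729 × 1.637 = 4467.373.
Second-phase multiplier: 5,473 ÷ 4467.373 ≈ 1.225105.
That is a change of 22.51%.

22.51%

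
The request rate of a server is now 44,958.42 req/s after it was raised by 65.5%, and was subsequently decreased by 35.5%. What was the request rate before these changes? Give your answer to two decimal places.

Undoing the 35.5% decrease: 44,958.42 ÷ 0.645 ≈ 69702.976744.
Undoing the 65.5% increase: 69702.976744 ÷ 1.655 ≈ 42,116.60 req/s.

42,116.60 req/s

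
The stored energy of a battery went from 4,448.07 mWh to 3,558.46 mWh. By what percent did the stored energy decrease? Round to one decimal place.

20.0%

Change: 3,558.46 − 4,448.07 = -889.61.
Relative to the original: -889.61 ÷ 4,448.07 ≈ -20.0%.
So the stored energy decreased by 20.0%.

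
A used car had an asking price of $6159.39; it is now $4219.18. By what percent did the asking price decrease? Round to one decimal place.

31.5%

Change: $4219.18 − $6159.39 = -$1940.21.
Relative to the original: -$1940.21 ÷ $6159.39 ≈ -31.5%.
So the asking price decreased by 31.5%.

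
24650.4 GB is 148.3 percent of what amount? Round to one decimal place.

24650.4 GB ÷ 1.483 ≈ 16622.0 GB.

16622.0 GB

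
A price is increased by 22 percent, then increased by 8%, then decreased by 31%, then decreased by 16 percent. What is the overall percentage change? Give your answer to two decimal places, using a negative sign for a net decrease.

A 22% increase multiplies by 1.22.
Then an 8% increase: 1.22 × 1.08 = 1.3176.
Then a 31% decrease: 1.3176 × 0.69 = 0.909144.
Then a 16% decrease: 0.909144 × 0.84 = 0.76368096.
Overall factor 0.76368096, i.e. -23.63%.

-23.63%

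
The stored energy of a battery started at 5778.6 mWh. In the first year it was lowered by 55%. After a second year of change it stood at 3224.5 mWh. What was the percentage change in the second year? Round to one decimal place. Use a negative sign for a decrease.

After the first year: 5778.6 × 0.45 = 2600.37.
Second-year multiplier: 3224.5 ÷ 2600.37 ≈ 1.24002.
That is a change of 24.0%.

24.0%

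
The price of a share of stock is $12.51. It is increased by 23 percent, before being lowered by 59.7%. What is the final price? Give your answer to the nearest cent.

Apply the 23% increase: $12.51 × 1.23 = $15.3873.
59.7% decrease: $15.3873 × 0.403 = $6.2010819 ≈ $6.20.

$6.20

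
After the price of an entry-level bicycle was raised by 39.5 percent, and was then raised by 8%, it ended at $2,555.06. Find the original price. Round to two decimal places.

$1,695.91

The overall multiplier applied was 1.395 × 1.08 = 1.5066.
So the original price was $2,555.06 ÷ 1.5066 ≈ $1,695.91.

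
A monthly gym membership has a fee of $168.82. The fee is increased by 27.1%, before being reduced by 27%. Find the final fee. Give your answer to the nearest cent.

$156.64

Each change multiplies by a factor: 1.271 × 0.73 = 0.92783.
$168.82 × 0.92783 = $156.6362606 ≈ $156.64.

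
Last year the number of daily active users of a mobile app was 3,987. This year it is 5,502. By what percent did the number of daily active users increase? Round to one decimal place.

Change: 5,502 − 3,987 = 1,515.
Relative to the original: 1,515 ÷ 3,987 ≈ 38.0%.
So the number of daily active users increased by 38.0%.

38.0%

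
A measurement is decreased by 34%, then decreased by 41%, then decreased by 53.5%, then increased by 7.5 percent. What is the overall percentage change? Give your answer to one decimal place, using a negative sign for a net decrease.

-80.5%

A 34% decrease multiplies by 0.66.
Then a 41% decrease: 0.66 × 0.59 = 0.3894.
Then a 53.5% decrease: 0.3894 × 0.465 = 0.181071.
Then a 7.5% increase: 0.181071 × 1.075 = 0.194651325.
Overall factor 0.194651325, i.e. -80.5%.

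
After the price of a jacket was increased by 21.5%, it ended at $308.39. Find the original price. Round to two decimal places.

$253.82

The overall multiplier applied was 1.215.
So the original price was $308.39 ÷ 1.215 ≈ $253.82.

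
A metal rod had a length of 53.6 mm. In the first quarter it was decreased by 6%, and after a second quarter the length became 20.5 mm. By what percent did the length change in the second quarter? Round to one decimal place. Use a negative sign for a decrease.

After the first quarter: 53.6 × 0.94 = 50.384.
Second-quarter multiplier: 20.5 ÷ 50.384 ≈ 0.40688.
That is a change of -59.3%.

-59.3%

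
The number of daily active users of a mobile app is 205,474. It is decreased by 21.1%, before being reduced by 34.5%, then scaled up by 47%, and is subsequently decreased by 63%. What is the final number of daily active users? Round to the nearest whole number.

Each change multiplies by a factor: 0.789 × 0.655 × 1.47 × 0.37 = 0.2810848005.
205,474 × 0.2810848005 = 57755.618297937 ≈ 57,756.

57,756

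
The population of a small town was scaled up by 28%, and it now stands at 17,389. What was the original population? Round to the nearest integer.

13,585

The overall multiplier applied was 1.28.
So the original population was 17,389 ÷ 1.28 ≈ 13,585.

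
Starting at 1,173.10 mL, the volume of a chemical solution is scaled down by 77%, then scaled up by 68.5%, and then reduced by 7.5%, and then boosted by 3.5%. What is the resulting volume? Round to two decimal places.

435.26 mL

Each change multiplies by a factor: 0.23 × 1.685 × 0.925 × 1.035 = 0.37103068125.
1,173.10 × 0.37103068125 = 435.256092174375 ≈ 435.26.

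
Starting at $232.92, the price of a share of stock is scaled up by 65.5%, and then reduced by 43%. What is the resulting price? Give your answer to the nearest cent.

After the 65.5% increase: $232.92 × 1.655 = $385.4826.
43% decrease: $385.4826 × 0.57 = $219.725082 ≈ $219.73.

$219.73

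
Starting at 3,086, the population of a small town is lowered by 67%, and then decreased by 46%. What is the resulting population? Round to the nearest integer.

550

67% decrease: 3,086 × 0.33 = 1018.38.
After the 46% decrease: 1018.38 × 0.54 = 549.9252 ≈ 550.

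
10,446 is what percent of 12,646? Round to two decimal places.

82.60%

10,446 ÷ 12,646 ≈ 82.60%.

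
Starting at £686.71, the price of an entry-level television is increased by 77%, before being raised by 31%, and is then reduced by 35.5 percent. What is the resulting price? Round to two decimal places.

£1027.02

Apply the 77% increase: £686.71 × 1.77 = £1215.4767.
Apply the 31% increase: £1215.4767 × 1.31 = £1592.274477.
Apply the 35.5% decrease: £1592.274477 × 0.645 = £1027.017037665 ≈ £1027.02.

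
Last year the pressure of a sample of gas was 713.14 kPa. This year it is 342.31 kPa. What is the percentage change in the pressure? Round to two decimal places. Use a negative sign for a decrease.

Change: 342.31 − 713.14 = -370.83.
Relative to the original: -370.83 ÷ 713.14 ≈ -52.00%.

-52.00%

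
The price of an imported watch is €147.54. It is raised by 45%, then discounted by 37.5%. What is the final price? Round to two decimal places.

After the 45% increase: €147.54 × 1.45 = €213.933.
37.5% decrease: €213.933 × 0.625 = €133.708125 ≈ €133.71.

€133.71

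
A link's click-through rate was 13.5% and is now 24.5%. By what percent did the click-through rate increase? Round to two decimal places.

The change is 24.5 − 13.5 = 11.0 percentage points.
Relative to the original 13.5%, that is 11.0 ÷ 13.5 ≈ 81.48%.
So the click-through rate rose by 81.48%.

81.48%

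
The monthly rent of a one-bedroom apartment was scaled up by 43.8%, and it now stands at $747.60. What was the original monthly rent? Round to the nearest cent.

The overall multiplier applied was 1.438.
So the original monthly rent was $747.60 ÷ 1.438 ≈ $519.89.

$519.89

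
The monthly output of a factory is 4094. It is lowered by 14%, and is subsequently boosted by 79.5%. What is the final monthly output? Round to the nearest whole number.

14% decrease: 4094 × 0.86 = 3520.84.
Apply the 79.5% increase: 3520.84 × 1.795 = 6319.9078 ≈ 6320.

6320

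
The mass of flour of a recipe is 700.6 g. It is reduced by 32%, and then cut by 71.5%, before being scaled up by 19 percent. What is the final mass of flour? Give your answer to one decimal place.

161.6 g

After the 32% decrease: 700.6 × 0.68 = 476.408.
Apply the 71.5% decrease: 476.408 × 0.285 = 135.77628.
Apply the 19% increase: 135.77628 × 1.19 = 161.5737732 ≈ 161.6.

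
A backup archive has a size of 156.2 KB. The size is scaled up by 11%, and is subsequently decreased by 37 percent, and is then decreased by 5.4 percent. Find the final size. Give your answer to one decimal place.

After the 11% increase: 156.2 × 1.11 = 173.382.
After the 37% decrease: 173.382 × 0.63 = 109.23066.
Apply the 5.4% decrease: 109.23066 × 0.946 = 103.33220436 ≈ 103.3.

103.3 KB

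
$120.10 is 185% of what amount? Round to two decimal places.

$64.92

$120.10 ÷ 1.85 ≈ $64.92.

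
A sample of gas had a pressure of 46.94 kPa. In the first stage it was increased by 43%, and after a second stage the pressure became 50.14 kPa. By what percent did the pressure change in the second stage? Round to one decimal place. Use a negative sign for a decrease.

After the first stage: 46.94 × 1.43 = 67.1242.
Second-stage multiplier: 50.14 ÷ 67.1242 ≈ 0.74697.
That is a change of -25.3%.

-25.3%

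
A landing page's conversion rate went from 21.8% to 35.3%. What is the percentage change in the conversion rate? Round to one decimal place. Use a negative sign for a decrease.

61.9%

The change is 35.3 − 21.8 = 13.5 percentage points.
Relative to the original 21.8%, that is 13.5 ÷ 21.8 ≈ 61.9%.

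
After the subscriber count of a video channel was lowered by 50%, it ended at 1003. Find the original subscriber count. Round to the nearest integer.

2006

The overall multiplier applied was 0.5.
So the original subscriber count was 1003 ÷ 0.5 = 2006.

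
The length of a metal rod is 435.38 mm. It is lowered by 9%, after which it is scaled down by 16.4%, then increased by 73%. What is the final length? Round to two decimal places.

573.01 mm

Apply the 9% decrease: 435.38 × 0.91 = 396.1958.
After the 16.4% decrease: 396.1958 × 0.836 = 331.2196888.
73% increase: 331.2196888 × 1.73 = 573.010061624 ≈ 573.01.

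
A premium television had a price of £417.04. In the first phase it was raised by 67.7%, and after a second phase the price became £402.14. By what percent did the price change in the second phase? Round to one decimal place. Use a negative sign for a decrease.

After the first phase: £417.04 × 1.677 = £699.37608.
Second-phase multiplier: £402.14 ÷ £699.37608 ≈ 0.575.
That is a change of -42.5%.

-42.5%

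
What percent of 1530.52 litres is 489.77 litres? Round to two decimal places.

489.77 litres ÷ 1530.52 litres ≈ 32.00%.

32.00%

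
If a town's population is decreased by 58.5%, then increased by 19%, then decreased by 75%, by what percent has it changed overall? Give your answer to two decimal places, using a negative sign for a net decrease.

-87.65%

A 58.5% decrease multiplies by 0.415.
Then a 19% increase: 0.415 × 1.19 = 0.49385.
Then a 75% decrease: 0.49385 × 0.25 = 0.1234625.
Overall factor 0.1234625, i.e. -87.65%.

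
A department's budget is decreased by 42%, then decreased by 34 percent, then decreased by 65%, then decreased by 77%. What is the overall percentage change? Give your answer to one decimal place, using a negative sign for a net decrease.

A 42% decrease multiplies by 0.58.
Then a 34% decrease: 0.58 × 0.66 = 0.3828.
Then a 65% decrease: 0.3828 × 0.35 = 0.13398.
Then a 77% decrease: 0.13398 × 0.23 = 0.0308154.
Overall factor 0.0308154, i.e. -96.9%.

-96.9%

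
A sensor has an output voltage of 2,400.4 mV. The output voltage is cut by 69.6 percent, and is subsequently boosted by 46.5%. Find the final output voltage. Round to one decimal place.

Each change multiplies by a factor: 0.304 × 1.465 = 0.44536.
2,400.4 × 0.44536 = 1069.042144 ≈ 1,069.0.

1,069.0 mV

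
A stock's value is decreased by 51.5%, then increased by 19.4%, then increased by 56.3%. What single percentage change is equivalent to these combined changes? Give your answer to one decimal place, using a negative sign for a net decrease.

-9.5%

A 51.5% decrease multiplies by 0.485.
Then a 19.4% increase: 0.485 × 1.194 = 0.57909.
Then a 56.3% increase: 0.57909 × 1.563 = 0.90511767.
Overall factor 0.90511767, i.e. -9.5%.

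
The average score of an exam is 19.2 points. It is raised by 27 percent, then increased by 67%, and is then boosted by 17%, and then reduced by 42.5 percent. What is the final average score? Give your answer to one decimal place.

Each change multiplies by a factor: 1.27 × 1.67 × 1.17 × 0.575 = 1.426835475.
19.2 × 1.426835475 = 27.39524112 ≈ 27.4.

27.4 points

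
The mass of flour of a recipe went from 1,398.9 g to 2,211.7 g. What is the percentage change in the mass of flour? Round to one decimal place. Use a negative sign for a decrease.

58.1%

Change: 2,211.7 − 1,398.9 = 812.8.
Relative to the original: 812.8 ÷ 1,398.9 ≈ 58.1%.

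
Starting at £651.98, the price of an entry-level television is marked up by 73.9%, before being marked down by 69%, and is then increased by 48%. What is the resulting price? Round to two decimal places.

Each change multiplies by a factor: 1.739 × 0.31 × 1.48 = 0.7978532.
£651.98 × 0.7978532 = £520.184329336 ≈ £520.18.

£520.18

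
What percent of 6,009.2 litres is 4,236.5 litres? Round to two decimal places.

4,236.5 litres ÷ 6,009.2 litres ≈ 70.50%.

70.50%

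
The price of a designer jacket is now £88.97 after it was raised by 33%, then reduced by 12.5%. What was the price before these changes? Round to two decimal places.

Undoing the 12.5% decrease: £88.97 ÷ 0.875 = £101.68.
Undoing the 33% increase: £101.68 ÷ 1.33 ≈ £76.45.

£76.45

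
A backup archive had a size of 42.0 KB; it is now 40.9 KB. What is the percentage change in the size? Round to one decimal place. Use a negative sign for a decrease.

Change: 40.9 − 42.0 = -1.1.
Relative to the original: -1.1 ÷ 42.0 ≈ -2.6%.

-2.6%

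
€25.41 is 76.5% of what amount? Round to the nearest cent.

€25.41 ÷ 0.765 ≈ €33.22.

€33.22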